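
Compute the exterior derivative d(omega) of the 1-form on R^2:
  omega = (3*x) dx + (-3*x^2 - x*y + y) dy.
d(omega) = (-6*x - y) dx ∧ dy

For a 1-form omega = sum_i f_i dx_i, the exterior derivative is
  d(omega) = sum_{i < j} (∂f_j/∂x_i - ∂f_i/∂x_j) dx_i ∧ dx_j.
  coefficient of dx ∧ dy: ∂f_2/∂x - ∂f_1/∂y = ∂(-3*x^2 - x*y + y)/∂x - ∂(3*x)/∂y = -6*x - y
Assembling: d(omega) = (-6*x - y) dx ∧ dy.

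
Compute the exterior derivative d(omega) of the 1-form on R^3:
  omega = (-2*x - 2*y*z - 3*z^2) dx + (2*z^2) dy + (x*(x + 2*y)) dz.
d(omega) = (2*z) dx ∧ dy + (2*x + 4*y + 6*z) dx ∧ dz + (2*x - 4*z) dy ∧ dz

For a 1-form omega = sum_i f_i dx_i, the exterior derivative is
  d(omega) = sum_{i < j} (∂f_j/∂x_i - ∂f_i/∂x_j) dx_i ∧ dx_j.
  coefficient of dx ∧ dy: ∂f_2/∂x - ∂f_1/∂y = ∂(2*z^2)/∂x - ∂(-2*x - 2*y*z - 3*z^2)/∂y = 2*z
  coefficient of dx ∧ dz: ∂f_3/∂x - ∂f_1/∂z = ∂(x*(x + 2*y))/∂x - ∂(-2*x - 2*y*z - 3*z^2)/∂z = 2*x + 4*y + 6*z
  coefficient of dy ∧ dz: ∂f_3/∂y - ∂f_2/∂z = ∂(x*(x + 2*y))/∂y - ∂(2*z^2)/∂z = 2*x - 4*z
Assembling: d(omega) = (2*z) dx ∧ dy + (2*x + 4*y + 6*z) dx ∧ dz + (2*x - 4*z) dy ∧ dz.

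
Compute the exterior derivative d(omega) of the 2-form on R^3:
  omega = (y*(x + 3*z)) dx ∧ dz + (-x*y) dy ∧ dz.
d(omega) = (-x - y - 3*z) dx ∧ dy ∧ dz

For a 2-form omega = sum_{i<j} g_{ij} dx_i ∧ dx_j, the exterior derivative is
  d(omega) = sum_{i<j} d(g_{ij}) ∧ dx_i ∧ dx_j = sum_{i<j, k} (∂g_{ij}/∂x_k) dx_k ∧ dx_i ∧ dx_j.
Expand each term, using dx_k ∧ dx_i ∧ dx_j = sgn(permutation) dx_{(a)} ∧ dx_{(b)} ∧ dx_{(c)} with (a < b < c) sorted:
  d(y*(x + 3*z)) includes (∂/∂y)(y*(x + 3*z)) dy = (x + 3*z) dy, which multiplied by dx ∧ dz gives (-x - 3*z) dx ∧ dy ∧ dz
  d(-x*y) includes (∂/∂x)(-x*y) dx = (-y) dx, which multiplied by dy ∧ dz gives (-y) dx ∧ dy ∧ dz
Collecting like 3-forms: d(omega) = (-x - y - 3*z) dx ∧ dy ∧ dz.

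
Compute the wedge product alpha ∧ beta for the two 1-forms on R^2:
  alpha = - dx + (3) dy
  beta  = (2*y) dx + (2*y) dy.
alpha ∧ beta = (-8*y) dx ∧ dy

Distribute the wedge, using dx_i ∧ dx_j = -dx_j ∧ dx_i and dx_i ∧ dx_i = 0. For each pair (i, j) with i < j, the coefficient of dx_i ∧ dx_j in alpha ∧ beta is (alpha_i * beta_j - alpha_j * beta_i). Collecting: alpha ∧ beta = (-8*y) dx ∧ dy.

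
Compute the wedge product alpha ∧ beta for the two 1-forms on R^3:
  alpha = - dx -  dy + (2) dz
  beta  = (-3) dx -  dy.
alpha ∧ beta = (-2) dx ∧ dy + (6) dx ∧ dz + (2) dy ∧ dz

Distribute the wedge, using dx_i ∧ dx_j = -dx_j ∧ dx_i and dx_i ∧ dx_i = 0. For each pair (i, j) with i < j, the coefficient of dx_i ∧ dx_j in alpha ∧ beta is (alpha_i * beta_j - alpha_j * beta_i). Collecting: alpha ∧ beta = (-2) dx ∧ dy + (6) dx ∧ dz + (2) dy ∧ dz.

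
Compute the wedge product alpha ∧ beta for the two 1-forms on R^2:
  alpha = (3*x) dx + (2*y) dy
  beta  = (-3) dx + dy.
alpha ∧ beta = (3*x + 6*y) dx ∧ dy

Distribute the wedge, using dx_i ∧ dx_j = -dx_j ∧ dx_i and dx_i ∧ dx_i = 0. For each pair (i, j) with i < j, the coefficient of dx_i ∧ dx_j in alpha ∧ beta is (alpha_i * beta_j - alpha_j * beta_i). Collecting: alpha ∧ beta = (3*x + 6*y) dx ∧ dy.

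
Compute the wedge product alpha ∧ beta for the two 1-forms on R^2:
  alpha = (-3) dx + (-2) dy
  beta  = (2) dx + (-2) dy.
alpha ∧ beta = (10) dx ∧ dy

Distribute the wedge, using dx_i ∧ dx_j = -dx_j ∧ dx_i and dx_i ∧ dx_i = 0. For each pair (i, j) with i < j, the coefficient of dx_i ∧ dx_j in alpha ∧ beta is (alpha_i * beta_j - alpha_j * beta_i). Collecting: alpha ∧ beta = (10) dx ∧ dy.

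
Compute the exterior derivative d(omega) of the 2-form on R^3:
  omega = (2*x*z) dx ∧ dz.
d(omega) = 0

For a 2-form omega = sum_{i<j} g_{ij} dx_i ∧ dx_j, the exterior derivative is
  d(omega) = sum_{i<j} d(g_{ij}) ∧ dx_i ∧ dx_j = sum_{i<j, k} (∂g_{ij}/∂x_k) dx_k ∧ dx_i ∧ dx_j.
Expand each term, using dx_k ∧ dx_i ∧ dx_j = sgn(permutation) dx_{(a)} ∧ dx_{(b)} ∧ dx_{(c)} with (a < b < c) sorted:

Collecting like 3-forms: d(omega) = 0.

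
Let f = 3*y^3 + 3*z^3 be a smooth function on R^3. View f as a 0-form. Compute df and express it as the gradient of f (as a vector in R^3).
df = (0) dx + (9*y^2) dy + (9*z^2) dz; grad f = (0, 9*y^2, 9*z^2)

For a 0-form f, d f = (∂f/∂x) dx + (∂f/∂y) dy + (∂f/∂z) dz. The components of the vector representation are exactly the entries of grad f in Cartesian coordinates:
  ∂f/∂x = 0
  ∂f/∂y = 9*y^2
  ∂f/∂z = 9*z^2.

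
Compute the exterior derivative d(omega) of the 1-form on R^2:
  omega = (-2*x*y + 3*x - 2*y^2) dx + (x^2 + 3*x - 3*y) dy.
d(omega) = (4*x + 4*y + 3) dx ∧ dy

For a 1-form omega = sum_i f_i dx_i, the exterior derivative is
  d(omega) = sum_{i < j} (∂f_j/∂x_i - ∂f_i/∂x_j) dx_i ∧ dx_j.
  coefficient of dx ∧ dy: ∂f_2/∂x - ∂f_1/∂y = ∂(x^2 + 3*x - 3*y)/∂x - ∂(-2*x*y + 3*x - 2*y^2)/∂y = 4*x + 4*y + 3
Assembling: d(omega) = (4*x + 4*y + 3) dx ∧ dy.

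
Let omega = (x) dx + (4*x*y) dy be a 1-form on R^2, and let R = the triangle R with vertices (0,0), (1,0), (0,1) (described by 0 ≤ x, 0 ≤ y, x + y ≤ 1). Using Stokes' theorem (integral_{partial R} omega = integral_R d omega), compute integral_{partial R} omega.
integral_(partial R) omega = 2/3

Stokes: integral_partial_R omega = integral_R d omega with d omega = (∂Q/∂x - ∂P/∂y) dx ∧ dy.
  ∂Q/∂x = 4*y
  ∂P/∂y = 0
  integrand = ∂Q/∂x - ∂P/∂y = 4*y.
Integrating over R: integral_0^1 integral_0^{1-x} (4*y) dy dx = 2/3.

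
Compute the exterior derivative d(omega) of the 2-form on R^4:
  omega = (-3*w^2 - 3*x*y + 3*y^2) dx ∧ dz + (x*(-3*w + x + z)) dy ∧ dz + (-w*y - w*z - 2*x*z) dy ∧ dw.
d(omega) = (-3*w + 5*x - 6*y + z) dx ∧ dy ∧ dz + (-6*w) dx ∧ dz ∧ dw + (w - x) dy ∧ dz ∧ dw + (-2*z) dx ∧ dy ∧ dw

For a 2-form omega = sum_{i<j} g_{ij} dx_i ∧ dx_j, the exterior derivative is
  d(omega) = sum_{i<j} d(g_{ij}) ∧ dx_i ∧ dx_j = sum_{i<j, k} (∂g_{ij}/∂x_k) dx_k ∧ dx_i ∧ dx_j.
Expand each term, using dx_k ∧ dx_i ∧ dx_j = sgn(permutation) dx_{(a)} ∧ dx_{(b)} ∧ dx_{(c)} with (a < b < c) sorted:
  d(-3*w^2 - 3*x*y + 3*y^2) includes (∂/∂y)(-3*w^2 - 3*x*y + 3*y^2) dy = (-3*x + 6*y) dy, which multiplied by dx ∧ dz gives (3*x - 6*y) dx ∧ dy ∧ dz
  d(-3*w^2 - 3*x*y + 3*y^2) includes (∂/∂w)(-3*w^2 - 3*x*y + 3*y^2) dw = (-6*w) dw, which multiplied by dx ∧ dz gives (-6*w) dx ∧ dz ∧ dw
  d(x*(-3*w + x + z)) includes (∂/∂x)(x*(-3*w + x + z)) dx = (-3*w + 2*x + z) dx, which multiplied by dy ∧ dz gives (-3*w + 2*x + z) dx ∧ dy ∧ dz
  d(x*(-3*w + x + z)) includes (∂/∂w)(x*(-3*w + x + z)) dw = (-3*x) dw, which multiplied by dy ∧ dz gives (-3*x) dy ∧ dz ∧ dw
  d(-w*y - w*z - 2*x*z) includes (∂/∂x)(-w*y - w*z - 2*x*z) dx = (-2*z) dx, which multiplied by dy ∧ dw gives (-2*z) dx ∧ dy ∧ dw
  d(-w*y - w*z - 2*x*z) includes (∂/∂z)(-w*y - w*z - 2*x*z) dz = (-w - 2*x) dz, which multiplied by dy ∧ dw gives (w + 2*x) dy ∧ dz ∧ dw
Collecting like 3-forms: d(omega) = (-3*w + 5*x - 6*y + z) dx ∧ dy ∧ dz + (-6*w) dx ∧ dz ∧ dw + (w - x) dy ∧ dz ∧ dw + (-2*z) dx ∧ dy ∧ dw.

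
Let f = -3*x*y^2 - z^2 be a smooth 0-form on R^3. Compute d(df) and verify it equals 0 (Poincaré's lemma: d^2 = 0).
d(df) = 0

Step 1: df = sum_i (∂f/∂x_i) dx_i = (-3*y^2) dx + (-6*x*y) dy + (-2*z) dz.
Step 2: Apply d again. Using the 1-form formula, the coefficient of dx ∧ dy in d(df) is ∂^2 f/∂x ∂y - ∂^2 f/∂y ∂x = (-6*y) - (-6*y) = 0 (equality of mixed partials for smooth f).
Similarly for dx ∧ dz and dy ∧ dz — all coefficients vanish. So d(df) = 0.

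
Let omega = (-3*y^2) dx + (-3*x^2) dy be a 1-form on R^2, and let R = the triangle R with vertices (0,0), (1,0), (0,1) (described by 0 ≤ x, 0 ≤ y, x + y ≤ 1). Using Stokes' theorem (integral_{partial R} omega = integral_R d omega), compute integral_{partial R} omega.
integral_(partial R) omega = 0

Stokes: integral_partial_R omega = integral_R d omega with d omega = (∂Q/∂x - ∂P/∂y) dx ∧ dy.
  ∂Q/∂x = -6*x
  ∂P/∂y = -6*y
  integrand = ∂Q/∂x - ∂P/∂y = -6*x + 6*y.
Integrating over R: integral_0^1 integral_0^{1-x} (-6*x + 6*y) dy dx = 0.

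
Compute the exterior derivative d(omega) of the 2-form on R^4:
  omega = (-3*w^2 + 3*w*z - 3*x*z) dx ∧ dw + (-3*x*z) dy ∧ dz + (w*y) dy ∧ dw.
d(omega) = (-3*w + 3*x) dx ∧ dz ∧ dw + (-3*z) dx ∧ dy ∧ dz

For a 2-form omega = sum_{i<j} g_{ij} dx_i ∧ dx_j, the exterior derivative is
  d(omega) = sum_{i<j} d(g_{ij}) ∧ dx_i ∧ dx_j = sum_{i<j, k} (∂g_{ij}/∂x_k) dx_k ∧ dx_i ∧ dx_j.
Expand each term, using dx_k ∧ dx_i ∧ dx_j = sgn(permutation) dx_{(a)} ∧ dx_{(b)} ∧ dx_{(c)} with (a < b < c) sorted:
  d(-3*w^2 + 3*w*z - 3*x*z) includes (∂/∂z)(-3*w^2 + 3*w*z - 3*x*z) dz = (3*w - 3*x) dz, which multiplied by dx ∧ dw gives (-3*w + 3*x) dx ∧ dz ∧ dw
  d(-3*x*z) includes (∂/∂x)(-3*x*z) dx = (-3*z) dx, which multiplied by dy ∧ dz gives (-3*z) dx ∧ dy ∧ dz
Collecting like 3-forms: d(omega) = (-3*w + 3*x) dx ∧ dz ∧ dw + (-3*z) dx ∧ dy ∧ dz.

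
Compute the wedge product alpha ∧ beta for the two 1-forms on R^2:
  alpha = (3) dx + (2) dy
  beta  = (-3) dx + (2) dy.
alpha ∧ beta = (12) dx ∧ dy

Distribute the wedge, using dx_i ∧ dx_j = -dx_j ∧ dx_i and dx_i ∧ dx_i = 0. For each pair (i, j) with i < j, the coefficient of dx_i ∧ dx_j in alpha ∧ beta is (alpha_i * beta_j - alpha_j * beta_i). Collecting: alpha ∧ beta = (12) dx ∧ dy.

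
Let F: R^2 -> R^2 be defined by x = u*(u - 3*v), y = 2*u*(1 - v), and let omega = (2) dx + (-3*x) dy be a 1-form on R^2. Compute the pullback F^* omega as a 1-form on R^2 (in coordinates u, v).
F^* omega = (6*u^2*v - 6*u^2 - 18*u*v^2 + 18*u*v + 4*u - 6*v) du + (6*u*(u^2 - 3*u*v - 1)) dv

Using F^*(f dg) = (f ∘ F) d(g ∘ F), substitute each coordinate x_i by F_i(u, v) in f_i, and replace dx_i by d F_i = (∂F_i/∂u) du + (∂F_i/∂v) dv.
  For the x component: f_1(F) = 2; d F_1 = (2*u - 3*v) du + (-3*u) dv
  For the y component: f_2(F) = 3*u*(-u + 3*v); d F_2 = (2 - 2*v) du + (-2*u) dv
Combining and collecting du, dv coefficients:
  coeff of du: 6*u^2*v - 6*u^2 - 18*u*v^2 + 18*u*v + 4*u - 6*v
  coeff of dv: 6*u*(u^2 - 3*u*v - 1)
F^* omega = (6*u^2*v - 6*u^2 - 18*u*v^2 + 18*u*v + 4*u - 6*v) du + (6*u*(u^2 - 3*u*v - 1)) dv.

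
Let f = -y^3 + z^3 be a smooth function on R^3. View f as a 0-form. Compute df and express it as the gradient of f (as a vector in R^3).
df = (0) dx + (-3*y^2) dy + (3*z^2) dz; grad f = (0, -3*y^2, 3*z^2)

For a 0-form f, d f = (∂f/∂x) dx + (∂f/∂y) dy + (∂f/∂z) dz. The components of the vector representation are exactly the entries of grad f in Cartesian coordinates:
  ∂f/∂x = 0
  ∂f/∂y = -3*y^2
  ∂f/∂z = 3*z^2.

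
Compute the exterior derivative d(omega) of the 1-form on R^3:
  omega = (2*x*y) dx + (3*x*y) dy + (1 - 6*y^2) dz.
d(omega) = (-2*x + 3*y) dx ∧ dy + (-12*y) dy ∧ dz

For a 1-form omega = sum_i f_i dx_i, the exterior derivative is
  d(omega) = sum_{i < j} (∂f_j/∂x_i - ∂f_i/∂x_j) dx_i ∧ dx_j.
  coefficient of dx ∧ dy: ∂f_2/∂x - ∂f_1/∂y = ∂(3*x*y)/∂x - ∂(2*x*y)/∂y = -2*x + 3*y
  coefficient of dy ∧ dz: ∂f_3/∂y - ∂f_2/∂z = ∂(1 - 6*y^2)/∂y - ∂(3*x*y)/∂z = -12*y
Assembling: d(omega) = (-2*x + 3*y) dx ∧ dy + (-12*y) dy ∧ dz.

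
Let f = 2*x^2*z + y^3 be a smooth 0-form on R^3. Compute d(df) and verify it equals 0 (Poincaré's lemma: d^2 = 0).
d(df) = 0

Step 1: df = sum_i (∂f/∂x_i) dx_i = (4*x*z) dx + (3*y^2) dy + (2*x^2) dz.
Step 2: Apply d again. Using the 1-form formula, the coefficient of dx ∧ dy in d(df) is ∂^2 f/∂x ∂y - ∂^2 f/∂y ∂x = (0) - (0) = 0 (equality of mixed partials for smooth f).
Similarly for dx ∧ dz and dy ∧ dz — all coefficients vanish. So d(df) = 0.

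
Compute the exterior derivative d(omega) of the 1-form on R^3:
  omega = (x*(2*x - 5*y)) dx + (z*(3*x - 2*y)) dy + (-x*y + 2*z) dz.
d(omega) = (5*x + 3*z) dx ∧ dy + (-y) dx ∧ dz + (-4*x + 2*y) dy ∧ dz

For a 1-form omega = sum_i f_i dx_i, the exterior derivative is
  d(omega) = sum_{i < j} (∂f_j/∂x_i - ∂f_i/∂x_j) dx_i ∧ dx_j.
  coefficient of dx ∧ dy: ∂f_2/∂x - ∂f_1/∂y = ∂(z*(3*x - 2*y))/∂x - ∂(x*(2*x - 5*y))/∂y = 5*x + 3*z
  coefficient of dx ∧ dz: ∂f_3/∂x - ∂f_1/∂z = ∂(-x*y + 2*z)/∂x - ∂(x*(2*x - 5*y))/∂z = -y
  coefficient of dy ∧ dz: ∂f_3/∂y - ∂f_2/∂z = ∂(-x*y + 2*z)/∂y - ∂(z*(3*x - 2*y))/∂z = -4*x + 2*y
Assembling: d(omega) = (5*x + 3*z) dx ∧ dy + (-y) dx ∧ dz + (-4*x + 2*y) dy ∧ dz.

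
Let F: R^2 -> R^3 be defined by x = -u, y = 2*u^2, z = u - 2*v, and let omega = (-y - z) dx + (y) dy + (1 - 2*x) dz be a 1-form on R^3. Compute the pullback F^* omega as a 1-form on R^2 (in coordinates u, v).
F^* omega = (8*u^3 + 2*u^2 + 3*u - 2*v + 1) du + (-4*u - 2) dv

Using F^*(f dg) = (f ∘ F) d(g ∘ F), substitute each coordinate x_i by F_i(u, v) in f_i, and replace dx_i by d F_i = (∂F_i/∂u) du + (∂F_i/∂v) dv.
  For the x component: f_1(F) = -2*u^2 - u + 2*v; d F_1 = (-1) du + (0) dv
  For the y component: f_2(F) = 2*u^2; d F_2 = (4*u) du + (0) dv
  For the z component: f_3(F) = 2*u + 1; d F_3 = (1) du + (-2) dv
Combining and collecting du, dv coefficients:
  coeff of du: 8*u^3 + 2*u^2 + 3*u - 2*v + 1
  coeff of dv: -4*u - 2
F^* omega = (8*u^3 + 2*u^2 + 3*u - 2*v + 1) du + (-4*u - 2) dv.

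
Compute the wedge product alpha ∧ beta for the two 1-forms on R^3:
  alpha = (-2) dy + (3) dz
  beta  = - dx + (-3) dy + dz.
alpha ∧ beta = (-2) dx ∧ dy + (7) dy ∧ dz + (3) dx ∧ dz

Distribute the wedge, using dx_i ∧ dx_j = -dx_j ∧ dx_i and dx_i ∧ dx_i = 0. For each pair (i, j) with i < j, the coefficient of dx_i ∧ dx_j in alpha ∧ beta is (alpha_i * beta_j - alpha_j * beta_i). Collecting: alpha ∧ beta = (-2) dx ∧ dy + (7) dy ∧ dz + (3) dx ∧ dz.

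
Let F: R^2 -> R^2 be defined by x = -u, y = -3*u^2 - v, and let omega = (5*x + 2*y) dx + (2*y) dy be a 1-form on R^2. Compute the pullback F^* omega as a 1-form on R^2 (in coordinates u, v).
F^* omega = (36*u^3 + 6*u^2 + 12*u*v + 5*u + 2*v) du + (6*u^2 + 2*v) dv

Using F^*(f dg) = (f ∘ F) d(g ∘ F), substitute each coordinate x_i by F_i(u, v) in f_i, and replace dx_i by d F_i = (∂F_i/∂u) du + (∂F_i/∂v) dv.
  For the x component: f_1(F) = -6*u^2 - 5*u - 2*v; d F_1 = (-1) du + (0) dv
  For the y component: f_2(F) = -6*u^2 - 2*v; d F_2 = (-6*u) du + (-1) dv
Combining and collecting du, dv coefficients:
  coeff of du: 36*u^3 + 6*u^2 + 12*u*v + 5*u + 2*v
  coeff of dv: 6*u^2 + 2*v
F^* omega = (36*u^3 + 6*u^2 + 12*u*v + 5*u + 2*v) du + (6*u^2 + 2*v) dv.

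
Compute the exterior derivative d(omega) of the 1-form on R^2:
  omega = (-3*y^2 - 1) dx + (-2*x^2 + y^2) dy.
d(omega) = (-4*x + 6*y) dx ∧ dy

For a 1-form omega = sum_i f_i dx_i, the exterior derivative is
  d(omega) = sum_{i < j} (∂f_j/∂x_i - ∂f_i/∂x_j) dx_i ∧ dx_j.
  coefficient of dx ∧ dy: ∂f_2/∂x - ∂f_1/∂y = ∂(-2*x^2 + y^2)/∂x - ∂(-3*y^2 - 1)/∂y = -4*x + 6*y
Assembling: d(omega) = (-4*x + 6*y) dx ∧ dy.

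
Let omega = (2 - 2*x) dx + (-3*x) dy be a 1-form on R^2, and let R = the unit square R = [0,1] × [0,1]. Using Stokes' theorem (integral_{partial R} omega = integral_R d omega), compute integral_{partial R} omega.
integral_(partial R) omega = -3

Stokes: integral_partial_R omega = integral_R d omega with d omega = (∂Q/∂x - ∂P/∂y) dx ∧ dy.
  ∂Q/∂x = -3
  ∂P/∂y = 0
  integrand = ∂Q/∂x - ∂P/∂y = -3.
Integrating over R: integral_0^1 integral_0^1 (-3) dx dy = -3.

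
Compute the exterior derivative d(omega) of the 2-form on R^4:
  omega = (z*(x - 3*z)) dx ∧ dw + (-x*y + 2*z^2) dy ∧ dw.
d(omega) = (-x + 6*z) dx ∧ dz ∧ dw + (-y) dx ∧ dy ∧ dw + (-4*z) dy ∧ dz ∧ dw

For a 2-form omega = sum_{i<j} g_{ij} dx_i ∧ dx_j, the exterior derivative is
  d(omega) = sum_{i<j} d(g_{ij}) ∧ dx_i ∧ dx_j = sum_{i<j, k} (∂g_{ij}/∂x_k) dx_k ∧ dx_i ∧ dx_j.
Expand each term, using dx_k ∧ dx_i ∧ dx_j = sgn(permutation) dx_{(a)} ∧ dx_{(b)} ∧ dx_{(c)} with (a < b < c) sorted:
  d(z*(x - 3*z)) includes (∂/∂z)(z*(x - 3*z)) dz = (x - 6*z) dz, which multiplied by dx ∧ dw gives (-x + 6*z) dx ∧ dz ∧ dw
  d(-x*y + 2*z^2) includes (∂/∂x)(-x*y + 2*z^2) dx = (-y) dx, which multiplied by dy ∧ dw gives (-y) dx ∧ dy ∧ dw
  d(-x*y + 2*z^2) includes (∂/∂z)(-x*y + 2*z^2) dz = (4*z) dz, which multiplied by dy ∧ dw gives (-4*z) dy ∧ dz ∧ dw
Collecting like 3-forms: d(omega) = (-x + 6*z) dx ∧ dz ∧ dw + (-y) dx ∧ dy ∧ dw + (-4*z) dy ∧ dz ∧ dw.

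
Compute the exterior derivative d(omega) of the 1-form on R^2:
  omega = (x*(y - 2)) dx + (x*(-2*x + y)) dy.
d(omega) = (-5*x + y) dx ∧ dy

For a 1-form omega = sum_i f_i dx_i, the exterior derivative is
  d(omega) = sum_{i < j} (∂f_j/∂x_i - ∂f_i/∂x_j) dx_i ∧ dx_j.
  coefficient of dx ∧ dy: ∂f_2/∂x - ∂f_1/∂y = ∂(x*(-2*x + y))/∂x - ∂(x*(y - 2))/∂y = -5*x + y
Assembling: d(omega) = (-5*x + y) dx ∧ dy.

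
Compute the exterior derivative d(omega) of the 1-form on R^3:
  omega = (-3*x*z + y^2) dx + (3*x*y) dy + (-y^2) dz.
d(omega) = (y) dx ∧ dy + (3*x) dx ∧ dz + (-2*y) dy ∧ dz

For a 1-form omega = sum_i f_i dx_i, the exterior derivative is
  d(omega) = sum_{i < j} (∂f_j/∂x_i - ∂f_i/∂x_j) dx_i ∧ dx_j.
  coefficient of dx ∧ dy: ∂f_2/∂x - ∂f_1/∂y = ∂(3*x*y)/∂x - ∂(-3*x*z + y^2)/∂y = y
  coefficient of dx ∧ dz: ∂f_3/∂x - ∂f_1/∂z = ∂(-y^2)/∂x - ∂(-3*x*z + y^2)/∂z = 3*x
  coefficient of dy ∧ dz: ∂f_3/∂y - ∂f_2/∂z = ∂(-y^2)/∂y - ∂(3*x*y)/∂z = -2*y
Assembling: d(omega) = (y) dx ∧ dy + (3*x) dx ∧ dz + (-2*y) dy ∧ dz.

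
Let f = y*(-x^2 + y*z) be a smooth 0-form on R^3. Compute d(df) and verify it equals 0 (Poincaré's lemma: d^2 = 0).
d(df) = 0

Step 1: df = sum_i (∂f/∂x_i) dx_i = (-2*x*y) dx + (-x^2 + 2*y*z) dy + (y^2) dz.
Step 2: Apply d again. Using the 1-form formula, the coefficient of dx ∧ dy in d(df) is ∂^2 f/∂x ∂y - ∂^2 f/∂y ∂x = (-2*x) - (-2*x) = 0 (equality of mixed partials for smooth f).
Similarly for dx ∧ dz and dy ∧ dz — all coefficients vanish. So d(df) = 0.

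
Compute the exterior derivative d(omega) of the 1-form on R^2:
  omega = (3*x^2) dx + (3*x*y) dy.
d(omega) = (3*y) dx ∧ dy

For a 1-form omega = sum_i f_i dx_i, the exterior derivative is
  d(omega) = sum_{i < j} (∂f_j/∂x_i - ∂f_i/∂x_j) dx_i ∧ dx_j.
  coefficient of dx ∧ dy: ∂f_2/∂x - ∂f_1/∂y = ∂(3*x*y)/∂x - ∂(3*x^2)/∂y = 3*y
Assembling: d(omega) = (3*y) dx ∧ dy.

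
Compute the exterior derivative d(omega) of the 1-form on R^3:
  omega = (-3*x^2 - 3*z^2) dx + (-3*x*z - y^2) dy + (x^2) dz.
d(omega) = (-3*z) dx ∧ dy + (2*x + 6*z) dx ∧ dz + (3*x) dy ∧ dz

For a 1-form omega = sum_i f_i dx_i, the exterior derivative is
  d(omega) = sum_{i < j} (∂f_j/∂x_i - ∂f_i/∂x_j) dx_i ∧ dx_j.
  coefficient of dx ∧ dy: ∂f_2/∂x - ∂f_1/∂y = ∂(-3*x*z - y^2)/∂x - ∂(-3*x^2 - 3*z^2)/∂y = -3*z
  coefficient of dx ∧ dz: ∂f_3/∂x - ∂f_1/∂z = ∂(x^2)/∂x - ∂(-3*x^2 - 3*z^2)/∂z = 2*x + 6*z
  coefficient of dy ∧ dz: ∂f_3/∂y - ∂f_2/∂z = ∂(x^2)/∂y - ∂(-3*x*z - y^2)/∂z = 3*x
Assembling: d(omega) = (-3*z) dx ∧ dy + (2*x + 6*z) dx ∧ dz + (3*x) dy ∧ dz.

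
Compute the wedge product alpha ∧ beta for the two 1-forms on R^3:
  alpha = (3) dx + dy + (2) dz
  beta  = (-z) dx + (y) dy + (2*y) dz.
alpha ∧ beta = (3*y + z) dx ∧ dy + (6*y + 2*z) dx ∧ dz

Distribute the wedge, using dx_i ∧ dx_j = -dx_j ∧ dx_i and dx_i ∧ dx_i = 0. For each pair (i, j) with i < j, the coefficient of dx_i ∧ dx_j in alpha ∧ beta is (alpha_i * beta_j - alpha_j * beta_i). Collecting: alpha ∧ beta = (3*y + z) dx ∧ dy + (6*y + 2*z) dx ∧ dz.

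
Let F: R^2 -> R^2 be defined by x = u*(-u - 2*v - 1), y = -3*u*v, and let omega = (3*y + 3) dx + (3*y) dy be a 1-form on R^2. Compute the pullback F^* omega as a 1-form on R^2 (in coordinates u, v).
F^* omega = (18*u^2*v + 45*u*v^2 + 9*u*v - 6*u - 6*v - 3) du + (3*u*(15*u*v - 2)) dv

Using F^*(f dg) = (f ∘ F) d(g ∘ F), substitute each coordinate x_i by F_i(u, v) in f_i, and replace dx_i by d F_i = (∂F_i/∂u) du + (∂F_i/∂v) dv.
  For the x component: f_1(F) = -9*u*v + 3; d F_1 = (-2*u - 2*v - 1) du + (-2*u) dv
  For the y component: f_2(F) = -9*u*v; d F_2 = (-3*v) du + (-3*u) dv
Combining and collecting du, dv coefficients:
  coeff of du: 18*u^2*v + 45*u*v^2 + 9*u*v - 6*u - 6*v - 3
  coeff of dv: 3*u*(15*u*v - 2)
F^* omega = (18*u^2*v + 45*u*v^2 + 9*u*v - 6*u - 6*v - 3) du + (3*u*(15*u*v - 2)) dv.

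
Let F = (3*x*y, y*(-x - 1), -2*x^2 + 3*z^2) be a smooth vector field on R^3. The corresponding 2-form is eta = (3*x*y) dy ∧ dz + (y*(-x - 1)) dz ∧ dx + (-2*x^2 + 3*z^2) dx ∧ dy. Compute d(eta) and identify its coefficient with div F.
d(eta) = (-x + 3*y + 6*z - 1) dx ∧ dy ∧ dz; div F = -x + 3*y + 6*z - 1

For a 2-form in R^3 of the form above, applying d gives a 3-form with coefficient ∂P/∂x + ∂Q/∂y + ∂R/∂z:
  ∂P/∂x = 3*y
  ∂Q/∂y = -x - 1
  ∂R/∂z = 6*z
Sum = -x + 3*y + 6*z - 1, which is exactly div F.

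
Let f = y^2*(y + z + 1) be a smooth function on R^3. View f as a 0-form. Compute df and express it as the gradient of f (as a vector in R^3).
df = (0) dx + (y*(3*y + 2*z + 2)) dy + (y^2) dz; grad f = (0, y*(3*y + 2*z + 2), y^2)

For a 0-form f, d f = (∂f/∂x) dx + (∂f/∂y) dy + (∂f/∂z) dz. The components of the vector representation are exactly the entries of grad f in Cartesian coordinates:
  ∂f/∂x = 0
  ∂f/∂y = y*(3*y + 2*z + 2)
  ∂f/∂z = y^2.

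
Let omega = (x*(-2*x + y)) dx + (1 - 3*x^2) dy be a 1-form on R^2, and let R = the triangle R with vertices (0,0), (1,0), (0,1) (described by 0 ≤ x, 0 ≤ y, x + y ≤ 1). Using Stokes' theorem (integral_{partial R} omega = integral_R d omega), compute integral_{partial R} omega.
integral_(partial R) omega = -7/6

Stokes: integral_partial_R omega = integral_R d omega with d omega = (∂Q/∂x - ∂P/∂y) dx ∧ dy.
  ∂Q/∂x = -6*x
  ∂P/∂y = x
  integrand = ∂Q/∂x - ∂P/∂y = -7*x.
Integrating over R: integral_0^1 integral_0^{1-x} (-7*x) dy dx = -7/6.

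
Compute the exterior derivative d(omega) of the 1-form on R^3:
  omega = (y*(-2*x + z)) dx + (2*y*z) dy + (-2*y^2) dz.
d(omega) = (2*x - z) dx ∧ dy + (-y) dx ∧ dz + (-6*y) dy ∧ dz

For a 1-form omega = sum_i f_i dx_i, the exterior derivative is
  d(omega) = sum_{i < j} (∂f_j/∂x_i - ∂f_i/∂x_j) dx_i ∧ dx_j.
  coefficient of dx ∧ dy: ∂f_2/∂x - ∂f_1/∂y = ∂(2*y*z)/∂x - ∂(y*(-2*x + z))/∂y = 2*x - z
  coefficient of dx ∧ dz: ∂f_3/∂x - ∂f_1/∂z = ∂(-2*y^2)/∂x - ∂(y*(-2*x + z))/∂z = -y
  coefficient of dy ∧ dz: ∂f_3/∂y - ∂f_2/∂z = ∂(-2*y^2)/∂y - ∂(2*y*z)/∂z = -6*y
Assembling: d(omega) = (2*x - z) dx ∧ dy + (-y) dx ∧ dz + (-6*y) dy ∧ dz.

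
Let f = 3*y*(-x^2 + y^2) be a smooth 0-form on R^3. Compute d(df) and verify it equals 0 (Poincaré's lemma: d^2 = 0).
d(df) = 0

Step 1: df = sum_i (∂f/∂x_i) dx_i = (-6*x*y) dx + (-3*x^2 + 9*y^2) dy + (0) dz.
Step 2: Apply d again. Using the 1-form formula, the coefficient of dx ∧ dy in d(df) is ∂^2 f/∂x ∂y - ∂^2 f/∂y ∂x = (-6*x) - (-6*x) = 0 (equality of mixed partials for smooth f).
Similarly for dx ∧ dz and dy ∧ dz — all coefficients vanish. So d(df) = 0.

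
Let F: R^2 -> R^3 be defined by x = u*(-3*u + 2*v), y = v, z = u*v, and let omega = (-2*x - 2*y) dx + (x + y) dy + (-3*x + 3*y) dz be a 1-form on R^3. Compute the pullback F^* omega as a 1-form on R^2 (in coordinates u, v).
F^* omega = (-36*u^3 + 45*u^2*v - 14*u*v^2 + 12*u*v - v^2) du + (21*u^3 - 14*u^2*v - 3*u^2 + u*v + v) dv

Using F^*(f dg) = (f ∘ F) d(g ∘ F), substitute each coordinate x_i by F_i(u, v) in f_i, and replace dx_i by d F_i = (∂F_i/∂u) du + (∂F_i/∂v) dv.
  For the x component: f_1(F) = 6*u^2 - 4*u*v - 2*v; d F_1 = (-6*u + 2*v) du + (2*u) dv
  For the y component: f_2(F) = -3*u^2 + 2*u*v + v; d F_2 = (0) du + (1) dv
  For the z component: f_3(F) = 9*u^2 - 6*u*v + 3*v; d F_3 = (v) du + (u) dv
Combining and collecting du, dv coefficients:
  coeff of du: -36*u^3 + 45*u^2*v - 14*u*v^2 + 12*u*v - v^2
  coeff of dv: 21*u^3 - 14*u^2*v - 3*u^2 + u*v + v
F^* omega = (-36*u^3 + 45*u^2*v - 14*u*v^2 + 12*u*v - v^2) du + (21*u^3 - 14*u^2*v - 3*u^2 + u*v + v) dv.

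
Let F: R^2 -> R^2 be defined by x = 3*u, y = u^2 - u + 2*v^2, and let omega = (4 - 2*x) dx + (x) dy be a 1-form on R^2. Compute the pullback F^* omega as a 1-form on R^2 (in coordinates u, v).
F^* omega = (6*u^2 - 21*u + 12) du + (12*u*v) dv

Using F^*(f dg) = (f ∘ F) d(g ∘ F), substitute each coordinate x_i by F_i(u, v) in f_i, and replace dx_i by d F_i = (∂F_i/∂u) du + (∂F_i/∂v) dv.
  For the x component: f_1(F) = 4 - 6*u; d F_1 = (3) du + (0) dv
  For the y component: f_2(F) = 3*u; d F_2 = (2*u - 1) du + (4*v) dv
Combining and collecting du, dv coefficients:
  coeff of du: 6*u^2 - 21*u + 12
  coeff of dv: 12*u*v
F^* omega = (6*u^2 - 21*u + 12) du + (12*u*v) dv.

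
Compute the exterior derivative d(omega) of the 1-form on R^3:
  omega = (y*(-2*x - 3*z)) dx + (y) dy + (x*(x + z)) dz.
d(omega) = (2*x + 3*z) dx ∧ dy + (2*x + 3*y + z) dx ∧ dz

For a 1-form omega = sum_i f_i dx_i, the exterior derivative is
  d(omega) = sum_{i < j} (∂f_j/∂x_i - ∂f_i/∂x_j) dx_i ∧ dx_j.
  coefficient of dx ∧ dy: ∂f_2/∂x - ∂f_1/∂y = ∂(y)/∂x - ∂(y*(-2*x - 3*z))/∂y = 2*x + 3*z
  coefficient of dx ∧ dz: ∂f_3/∂x - ∂f_1/∂z = ∂(x*(x + z))/∂x - ∂(y*(-2*x - 3*z))/∂z = 2*x + 3*y + z
Assembling: d(omega) = (2*x + 3*z) dx ∧ dy + (2*x + 3*y + z) dx ∧ dz.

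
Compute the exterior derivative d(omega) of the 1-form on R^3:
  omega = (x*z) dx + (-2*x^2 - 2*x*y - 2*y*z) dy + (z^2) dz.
d(omega) = (-4*x - 2*y) dx ∧ dy + (-x) dx ∧ dz + (2*y) dy ∧ dz

For a 1-form omega = sum_i f_i dx_i, the exterior derivative is
  d(omega) = sum_{i < j} (∂f_j/∂x_i - ∂f_i/∂x_j) dx_i ∧ dx_j.
  coefficient of dx ∧ dy: ∂f_2/∂x - ∂f_1/∂y = ∂(-2*x^2 - 2*x*y - 2*y*z)/∂x - ∂(x*z)/∂y = -4*x - 2*y
  coefficient of dx ∧ dz: ∂f_3/∂x - ∂f_1/∂z = ∂(z^2)/∂x - ∂(x*z)/∂z = -x
  coefficient of dy ∧ dz: ∂f_3/∂y - ∂f_2/∂z = ∂(z^2)/∂y - ∂(-2*x^2 - 2*x*y - 2*y*z)/∂z = 2*y
Assembling: d(omega) = (-4*x - 2*y) dx ∧ dy + (-x) dx ∧ dz + (2*y) dy ∧ dz.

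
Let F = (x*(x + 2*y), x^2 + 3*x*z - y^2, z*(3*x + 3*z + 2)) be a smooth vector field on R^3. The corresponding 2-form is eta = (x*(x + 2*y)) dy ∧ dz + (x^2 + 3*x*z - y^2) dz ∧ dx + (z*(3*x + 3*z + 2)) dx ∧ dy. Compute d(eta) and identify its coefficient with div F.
d(eta) = (5*x + 6*z + 2) dx ∧ dy ∧ dz; div F = 5*x + 6*z + 2

For a 2-form in R^3 of the form above, applying d gives a 3-form with coefficient ∂P/∂x + ∂Q/∂y + ∂R/∂z:
  ∂P/∂x = 2*x + 2*y
  ∂Q/∂y = -2*y
  ∂R/∂z = 3*x + 6*z + 2
Sum = 5*x + 6*z + 2, which is exactly div F.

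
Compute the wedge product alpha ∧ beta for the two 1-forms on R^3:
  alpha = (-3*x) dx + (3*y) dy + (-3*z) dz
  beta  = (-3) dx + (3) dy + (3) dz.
alpha ∧ beta = (-9*x + 9*y) dx ∧ dy + (-9*x - 9*z) dx ∧ dz + (9*y + 9*z) dy ∧ dz

Distribute the wedge, using dx_i ∧ dx_j = -dx_j ∧ dx_i and dx_i ∧ dx_i = 0. For each pair (i, j) with i < j, the coefficient of dx_i ∧ dx_j in alpha ∧ beta is (alpha_i * beta_j - alpha_j * beta_i). Collecting: alpha ∧ beta = (-9*x + 9*y) dx ∧ dy + (-9*x - 9*z) dx ∧ dz + (9*y + 9*z) dy ∧ dz.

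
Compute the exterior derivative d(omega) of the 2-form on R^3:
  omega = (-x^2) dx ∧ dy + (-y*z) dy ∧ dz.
d(omega) = 0

For a 2-form omega = sum_{i<j} g_{ij} dx_i ∧ dx_j, the exterior derivative is
  d(omega) = sum_{i<j} d(g_{ij}) ∧ dx_i ∧ dx_j = sum_{i<j, k} (∂g_{ij}/∂x_k) dx_k ∧ dx_i ∧ dx_j.
Expand each term, using dx_k ∧ dx_i ∧ dx_j = sgn(permutation) dx_{(a)} ∧ dx_{(b)} ∧ dx_{(c)} with (a < b < c) sorted:

Collecting like 3-forms: d(omega) = 0.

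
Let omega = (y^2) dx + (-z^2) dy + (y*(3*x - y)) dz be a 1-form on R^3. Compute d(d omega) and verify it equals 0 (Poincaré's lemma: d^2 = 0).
d(d omega) = 0

Step 1: d omega = sum_{i<j} (∂f_j/∂x_i - ∂f_i/∂x_j) dx_i ∧ dx_j:
  coeff of dx ∧ dy: -2*y
  coeff of dx ∧ dz: 3*y
  coeff of dy ∧ dz: 3*x - 2*y + 2*z
Step 2: Apply d again to each 2-form coefficient. The only possible 3-form in R^3 is dx ∧ dy ∧ dz, with coefficient
  ∂(coeff of dy∧dz)/∂x - ∂(coeff of dx∧dz)/∂y + ∂(coeff of dx∧dy)/∂z
  = ∂/∂x (3*x - 2*y + 2*z) - ∂/∂y (3*y) + ∂/∂z (-2*y).
Each of these terms simplifies to sums of mixed partials that cancel in pairs. The result is 0 (by equality of mixed partials for smooth functions — Schwarz / Clairaut).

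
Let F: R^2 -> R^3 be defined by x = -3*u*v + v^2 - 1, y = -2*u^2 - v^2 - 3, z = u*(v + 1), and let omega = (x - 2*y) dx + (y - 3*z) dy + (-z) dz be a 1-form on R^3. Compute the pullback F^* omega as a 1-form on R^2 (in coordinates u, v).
F^* omega = (8*u^3 + 12*u^2 + 12*u*v^2 - 2*u*v + 11*u - 9*v^3 - 15*v) du + (-12*u^3 + 20*u^2*v - u^2 - 9*u*v^2 + 6*u*v - 15*u + 8*v^3 + 16*v) dv

Using F^*(f dg) = (f ∘ F) d(g ∘ F), substitute each coordinate x_i by F_i(u, v) in f_i, and replace dx_i by d F_i = (∂F_i/∂u) du + (∂F_i/∂v) dv.
  For the x component: f_1(F) = 4*u^2 - 3*u*v + 3*v^2 + 5; d F_1 = (-3*v) du + (-3*u + 2*v) dv
  For the y component: f_2(F) = -2*u^2 - 3*u*v - 3*u - v^2 - 3; d F_2 = (-4*u) du + (-2*v) dv
  For the z component: f_3(F) = u*(-v - 1); d F_3 = (v + 1) du + (u) dv
Combining and collecting du, dv coefficients:
  coeff of du: 8*u^3 + 12*u^2 + 12*u*v^2 - 2*u*v + 11*u - 9*v^3 - 15*v
  coeff of dv: -12*u^3 + 20*u^2*v - u^2 - 9*u*v^2 + 6*u*v - 15*u + 8*v^3 + 16*v
F^* omega = (8*u^3 + 12*u^2 + 12*u*v^2 - 2*u*v + 11*u - 9*v^3 - 15*v) du + (-12*u^3 + 20*u^2*v - u^2 - 9*u*v^2 + 6*u*v - 15*u + 8*v^3 + 16*v) dv.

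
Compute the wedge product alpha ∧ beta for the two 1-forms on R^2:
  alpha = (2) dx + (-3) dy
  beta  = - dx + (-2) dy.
alpha ∧ beta = (-7) dx ∧ dy

Distribute the wedge, using dx_i ∧ dx_j = -dx_j ∧ dx_i and dx_i ∧ dx_i = 0. For each pair (i, j) with i < j, the coefficient of dx_i ∧ dx_j in alpha ∧ beta is (alpha_i * beta_j - alpha_j * beta_i). Collecting: alpha ∧ beta = (-7) dx ∧ dy.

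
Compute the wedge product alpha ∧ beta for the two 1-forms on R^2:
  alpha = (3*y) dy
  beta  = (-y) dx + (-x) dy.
alpha ∧ beta = (3*y^2) dx ∧ dy

Distribute the wedge, using dx_i ∧ dx_j = -dx_j ∧ dx_i and dx_i ∧ dx_i = 0. For each pair (i, j) with i < j, the coefficient of dx_i ∧ dx_j in alpha ∧ beta is (alpha_i * beta_j - alpha_j * beta_i). Collecting: alpha ∧ beta = (3*y^2) dx ∧ dy.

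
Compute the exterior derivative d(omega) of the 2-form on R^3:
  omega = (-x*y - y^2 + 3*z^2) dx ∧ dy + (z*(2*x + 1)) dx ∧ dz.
d(omega) = (6*z) dx ∧ dy ∧ dz

For a 2-form omega = sum_{i<j} g_{ij} dx_i ∧ dx_j, the exterior derivative is
  d(omega) = sum_{i<j} d(g_{ij}) ∧ dx_i ∧ dx_j = sum_{i<j, k} (∂g_{ij}/∂x_k) dx_k ∧ dx_i ∧ dx_j.
Expand each term, using dx_k ∧ dx_i ∧ dx_j = sgn(permutation) dx_{(a)} ∧ dx_{(b)} ∧ dx_{(c)} with (a < b < c) sorted:
  d(-x*y - y^2 + 3*z^2) includes (∂/∂z)(-x*y - y^2 + 3*z^2) dz = (6*z) dz, which multiplied by dx ∧ dy gives (6*z) dx ∧ dy ∧ dz
Collecting like 3-forms: d(omega) = (6*z) dx ∧ dy ∧ dz.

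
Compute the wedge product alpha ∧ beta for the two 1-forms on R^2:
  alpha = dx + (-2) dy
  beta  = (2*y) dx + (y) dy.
alpha ∧ beta = (5*y) dx ∧ dy

Distribute the wedge, using dx_i ∧ dx_j = -dx_j ∧ dx_i and dx_i ∧ dx_i = 0. For each pair (i, j) with i < j, the coefficient of dx_i ∧ dx_j in alpha ∧ beta is (alpha_i * beta_j - alpha_j * beta_i). Collecting: alpha ∧ beta = (5*y) dx ∧ dy.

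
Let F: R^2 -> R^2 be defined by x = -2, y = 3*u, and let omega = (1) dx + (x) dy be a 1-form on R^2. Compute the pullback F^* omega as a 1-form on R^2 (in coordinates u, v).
F^* omega = (-6) du

Using F^*(f dg) = (f ∘ F) d(g ∘ F), substitute each coordinate x_i by F_i(u, v) in f_i, and replace dx_i by d F_i = (∂F_i/∂u) du + (∂F_i/∂v) dv.
  For the x component: f_1(F) = 1; d F_1 = (0) du + (0) dv
  For the y component: f_2(F) = -2; d F_2 = (3) du + (0) dv
Combining and collecting du, dv coefficients:
  coeff of du: -6
  coeff of dv: 0
F^* omega = (-6) du.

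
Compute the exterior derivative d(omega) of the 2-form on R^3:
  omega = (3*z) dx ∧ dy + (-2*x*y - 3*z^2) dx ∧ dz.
d(omega) = (2*x + 3) dx ∧ dy ∧ dz

For a 2-form omega = sum_{i<j} g_{ij} dx_i ∧ dx_j, the exterior derivative is
  d(omega) = sum_{i<j} d(g_{ij}) ∧ dx_i ∧ dx_j = sum_{i<j, k} (∂g_{ij}/∂x_k) dx_k ∧ dx_i ∧ dx_j.
Expand each term, using dx_k ∧ dx_i ∧ dx_j = sgn(permutation) dx_{(a)} ∧ dx_{(b)} ∧ dx_{(c)} with (a < b < c) sorted:
  d(3*z) includes (∂/∂z)(3*z) dz = (3) dz, which multiplied by dx ∧ dy gives (3) dx ∧ dy ∧ dz
  d(-2*x*y - 3*z^2) includes (∂/∂y)(-2*x*y - 3*z^2) dy = (-2*x) dy, which multiplied by dx ∧ dz gives (2*x) dx ∧ dy ∧ dz
Collecting like 3-forms: d(omega) = (2*x + 3) dx ∧ dy ∧ dz.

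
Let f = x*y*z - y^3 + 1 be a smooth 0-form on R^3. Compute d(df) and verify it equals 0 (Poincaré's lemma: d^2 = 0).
d(df) = 0

Step 1: df = sum_i (∂f/∂x_i) dx_i = (y*z) dx + (x*z - 3*y^2) dy + (x*y) dz.
Step 2: Apply d again. Using the 1-form formula, the coefficient of dx ∧ dy in d(df) is ∂^2 f/∂x ∂y - ∂^2 f/∂y ∂x = (z) - (z) = 0 (equality of mixed partials for smooth f).
Similarly for dx ∧ dz and dy ∧ dz — all coefficients vanish. So d(df) = 0.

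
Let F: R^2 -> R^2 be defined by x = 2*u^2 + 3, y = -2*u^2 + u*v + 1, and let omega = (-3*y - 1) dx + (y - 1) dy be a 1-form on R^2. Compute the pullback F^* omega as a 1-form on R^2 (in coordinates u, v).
F^* omega = (u*(32*u^2 - 18*u*v + v^2 - 16)) du + (u^2*(-2*u + v)) dv

Using F^*(f dg) = (f ∘ F) d(g ∘ F), substitute each coordinate x_i by F_i(u, v) in f_i, and replace dx_i by d F_i = (∂F_i/∂u) du + (∂F_i/∂v) dv.
  For the x component: f_1(F) = 6*u^2 - 3*u*v - 4; d F_1 = (4*u) du + (0) dv
  For the y component: f_2(F) = u*(-2*u + v); d F_2 = (-4*u + v) du + (u) dv
Combining and collecting du, dv coefficients:
  coeff of du: u*(32*u^2 - 18*u*v + v^2 - 16)
  coeff of dv: u^2*(-2*u + v)
F^* omega = (u*(32*u^2 - 18*u*v + v^2 - 16)) du + (u^2*(-2*u + v)) dv.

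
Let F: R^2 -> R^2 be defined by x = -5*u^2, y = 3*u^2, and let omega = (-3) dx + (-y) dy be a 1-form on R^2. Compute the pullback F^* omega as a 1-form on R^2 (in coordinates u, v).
F^* omega = (-18*u^3 + 30*u) du

Using F^*(f dg) = (f ∘ F) d(g ∘ F), substitute each coordinate x_i by F_i(u, v) in f_i, and replace dx_i by d F_i = (∂F_i/∂u) du + (∂F_i/∂v) dv.
  For the x component: f_1(F) = -3; d F_1 = (-10*u) du + (0) dv
  For the y component: f_2(F) = -3*u^2; d F_2 = (6*u) du + (0) dv
Combining and collecting du, dv coefficients:
  coeff of du: -18*u^3 + 30*u
  coeff of dv: 0
F^* omega = (-18*u^3 + 30*u) du.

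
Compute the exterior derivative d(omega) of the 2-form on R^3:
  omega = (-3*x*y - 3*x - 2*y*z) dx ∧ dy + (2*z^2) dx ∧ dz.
d(omega) = (-2*y) dx ∧ dy ∧ dz

For a 2-form omega = sum_{i<j} g_{ij} dx_i ∧ dx_j, the exterior derivative is
  d(omega) = sum_{i<j} d(g_{ij}) ∧ dx_i ∧ dx_j = sum_{i<j, k} (∂g_{ij}/∂x_k) dx_k ∧ dx_i ∧ dx_j.
Expand each term, using dx_k ∧ dx_i ∧ dx_j = sgn(permutation) dx_{(a)} ∧ dx_{(b)} ∧ dx_{(c)} with (a < b < c) sorted:
  d(-3*x*y - 3*x - 2*y*z) includes (∂/∂z)(-3*x*y - 3*x - 2*y*z) dz = (-2*y) dz, which multiplied by dx ∧ dy gives (-2*y) dx ∧ dy ∧ dz
Collecting like 3-forms: d(omega) = (-2*y) dx ∧ dy ∧ dz.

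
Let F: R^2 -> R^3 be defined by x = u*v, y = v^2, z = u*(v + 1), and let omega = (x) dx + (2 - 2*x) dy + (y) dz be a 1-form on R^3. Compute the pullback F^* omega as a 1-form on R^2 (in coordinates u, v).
F^* omega = (v^2*(u + v + 1)) du + (v*(u^2 - 3*u*v + 4)) dv

Using F^*(f dg) = (f ∘ F) d(g ∘ F), substitute each coordinate x_i by F_i(u, v) in f_i, and replace dx_i by d F_i = (∂F_i/∂u) du + (∂F_i/∂v) dv.
  For the x component: f_1(F) = u*v; d F_1 = (v) du + (u) dv
  For the y component: f_2(F) = -2*u*v + 2; d F_2 = (0) du + (2*v) dv
  For the z component: f_3(F) = v^2; d F_3 = (v + 1) du + (u) dv
Combining and collecting du, dv coefficients:
  coeff of du: v^2*(u + v + 1)
  coeff of dv: v*(u^2 - 3*u*v + 4)
F^* omega = (v^2*(u + v + 1)) du + (v*(u^2 - 3*u*v + 4)) dv.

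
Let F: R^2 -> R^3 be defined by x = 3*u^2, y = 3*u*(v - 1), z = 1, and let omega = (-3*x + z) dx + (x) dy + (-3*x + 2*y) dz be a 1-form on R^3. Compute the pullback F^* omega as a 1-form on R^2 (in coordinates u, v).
F^* omega = (3*u*(-18*u^2 + 3*u*v - 3*u + 2)) du + (9*u^3) dv

Using F^*(f dg) = (f ∘ F) d(g ∘ F), substitute each coordinate x_i by F_i(u, v) in f_i, and replace dx_i by d F_i = (∂F_i/∂u) du + (∂F_i/∂v) dv.
  For the x component: f_1(F) = 1 - 9*u^2; d F_1 = (6*u) du + (0) dv
  For the y component: f_2(F) = 3*u^2; d F_2 = (3*v - 3) du + (3*u) dv
  For the z component: f_3(F) = 3*u*(-3*u + 2*v - 2); d F_3 = (0) du + (0) dv
Combining and collecting du, dv coefficients:
  coeff of du: 3*u*(-18*u^2 + 3*u*v - 3*u + 2)
  coeff of dv: 9*u^3
F^* omega = (3*u*(-18*u^2 + 3*u*v - 3*u + 2)) du + (9*u^3) dv.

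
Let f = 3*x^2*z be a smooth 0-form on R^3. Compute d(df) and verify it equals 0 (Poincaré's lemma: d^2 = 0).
d(df) = 0

Step 1: df = sum_i (∂f/∂x_i) dx_i = (6*x*z) dx + (0) dy + (3*x^2) dz.
Step 2: Apply d again. Using the 1-form formula, the coefficient of dx ∧ dy in d(df) is ∂^2 f/∂x ∂y - ∂^2 f/∂y ∂x = (0) - (0) = 0 (equality of mixed partials for smooth f).
Similarly for dx ∧ dz and dy ∧ dz — all coefficients vanish. So d(df) = 0.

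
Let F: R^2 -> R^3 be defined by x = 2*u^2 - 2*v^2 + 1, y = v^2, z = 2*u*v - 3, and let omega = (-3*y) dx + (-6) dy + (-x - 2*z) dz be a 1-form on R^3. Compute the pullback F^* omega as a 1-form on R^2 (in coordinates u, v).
F^* omega = (2*v*(-2*u^2 - 10*u*v + 2*v^2 + 5)) du + (-4*u^3 - 8*u^2*v + 4*u*v^2 + 10*u + 12*v^3 - 12*v) dv

Using F^*(f dg) = (f ∘ F) d(g ∘ F), substitute each coordinate x_i by F_i(u, v) in f_i, and replace dx_i by d F_i = (∂F_i/∂u) du + (∂F_i/∂v) dv.
  For the x component: f_1(F) = -3*v^2; d F_1 = (4*u) du + (-4*v) dv
  For the y component: f_2(F) = -6; d F_2 = (0) du + (2*v) dv
  For the z component: f_3(F) = -2*u^2 - 4*u*v + 2*v^2 + 5; d F_3 = (2*v) du + (2*u) dv
Combining and collecting du, dv coefficients:
  coeff of du: 2*v*(-2*u^2 - 10*u*v + 2*v^2 + 5)
  coeff of dv: -4*u^3 - 8*u^2*v + 4*u*v^2 + 10*u + 12*v^3 - 12*v
F^* omega = (2*v*(-2*u^2 - 10*u*v + 2*v^2 + 5)) du + (-4*u^3 - 8*u^2*v + 4*u*v^2 + 10*u + 12*v^3 - 12*v) dv.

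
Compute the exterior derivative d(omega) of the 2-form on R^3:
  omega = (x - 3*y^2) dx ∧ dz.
d(omega) = (6*y) dx ∧ dy ∧ dz

For a 2-form omega = sum_{i<j} g_{ij} dx_i ∧ dx_j, the exterior derivative is
  d(omega) = sum_{i<j} d(g_{ij}) ∧ dx_i ∧ dx_j = sum_{i<j, k} (∂g_{ij}/∂x_k) dx_k ∧ dx_i ∧ dx_j.
Expand each term, using dx_k ∧ dx_i ∧ dx_j = sgn(permutation) dx_{(a)} ∧ dx_{(b)} ∧ dx_{(c)} with (a < b < c) sorted:
  d(x - 3*y^2) includes (∂/∂y)(x - 3*y^2) dy = (-6*y) dy, which multiplied by dx ∧ dz gives (6*y) dx ∧ dy ∧ dz
Collecting like 3-forms: d(omega) = (6*y) dx ∧ dy ∧ dz.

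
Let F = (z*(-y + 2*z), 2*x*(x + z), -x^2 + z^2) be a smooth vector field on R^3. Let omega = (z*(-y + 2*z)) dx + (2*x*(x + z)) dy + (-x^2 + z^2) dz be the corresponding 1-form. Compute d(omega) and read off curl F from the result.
d(omega) = (-2*x) dy ∧ dz + (2*x - y + 4*z) dz ∧ dx + (4*x + 3*z) dx ∧ dy; curl F = (-2*x, 2*x - y + 4*z, 4*x + 3*z)

d omega = sum_{i<j} (∂f_j/∂x_i - ∂f_i/∂x_j) dx_i ∧ dx_j. Under the identification (dy ∧ dz, dz ∧ dx, dx ∧ dy) ↔ (e_x, e_y, e_z), the coefficients are exactly the components of curl F. Compute:
  ∂R/∂y - ∂Q/∂z = (0) - (2*x) = -2*x
  ∂P/∂z - ∂R/∂x = (-y + 4*z) - (-2*x) = 2*x - y + 4*z
  ∂Q/∂x - ∂P/∂y = (4*x + 2*z) - (-z) = 4*x + 3*z.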